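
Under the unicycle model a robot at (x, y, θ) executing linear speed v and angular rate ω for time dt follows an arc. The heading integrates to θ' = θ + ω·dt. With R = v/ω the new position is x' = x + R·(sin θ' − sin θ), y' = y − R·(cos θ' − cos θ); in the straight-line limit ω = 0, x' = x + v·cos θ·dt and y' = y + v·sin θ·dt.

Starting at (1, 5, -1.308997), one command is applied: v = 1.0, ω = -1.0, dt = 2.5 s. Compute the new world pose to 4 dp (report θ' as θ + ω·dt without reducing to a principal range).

(-0.5849, 3.9558, -3.8090)

θ' = -1.3090 + -1.0·2.5 = -3.8090
R = v/ω = 1.0/-1.0 = -1.0000
x' = 1 + -1.0000·(sin -3.8090 − sin -1.3090) = -0.5849
y' = 5 − -1.0000·(cos -3.8090 − cos -1.3090) = 3.9558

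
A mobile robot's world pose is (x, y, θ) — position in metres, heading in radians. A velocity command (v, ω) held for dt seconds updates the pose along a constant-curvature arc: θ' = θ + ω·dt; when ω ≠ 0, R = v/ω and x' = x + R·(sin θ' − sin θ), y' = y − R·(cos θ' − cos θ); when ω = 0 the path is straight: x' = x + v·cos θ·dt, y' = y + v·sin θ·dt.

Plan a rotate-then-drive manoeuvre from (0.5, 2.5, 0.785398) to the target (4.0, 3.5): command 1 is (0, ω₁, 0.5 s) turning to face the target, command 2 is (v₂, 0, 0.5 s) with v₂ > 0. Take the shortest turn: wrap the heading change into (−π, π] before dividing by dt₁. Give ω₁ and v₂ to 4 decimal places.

heading to target = atan2(3.5−2.5, 4−0.5) = 0.2783
Δθ = wrap(0.2783 − 0.7854) = -0.5071; ω₁ = Δθ/dt₁ = -1.0142
distance = √((4−0.5)² + (3.5−2.5)²) = 3.6401; v₂ = distance/dt₂ = 7.2801

ω₁ = -1.0142, v₂ = 7.2801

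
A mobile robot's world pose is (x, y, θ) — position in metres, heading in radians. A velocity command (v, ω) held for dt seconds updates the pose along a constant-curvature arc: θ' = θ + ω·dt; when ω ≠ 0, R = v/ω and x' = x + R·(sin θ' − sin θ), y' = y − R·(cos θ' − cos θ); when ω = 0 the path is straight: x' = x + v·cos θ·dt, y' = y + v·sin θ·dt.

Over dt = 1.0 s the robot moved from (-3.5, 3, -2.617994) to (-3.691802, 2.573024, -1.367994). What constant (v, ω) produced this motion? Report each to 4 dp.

Δθ = -1.367994 − -2.617994 = 1.250000
ω = Δθ/dt = 1.250000/1.0 = 1.2500
R = −Δy/(cos θ' − cos θ) = 0.4000
v = R·ω = 0.4000·1.2500 = 0.5000

v = 0.5000, ω = 1.2500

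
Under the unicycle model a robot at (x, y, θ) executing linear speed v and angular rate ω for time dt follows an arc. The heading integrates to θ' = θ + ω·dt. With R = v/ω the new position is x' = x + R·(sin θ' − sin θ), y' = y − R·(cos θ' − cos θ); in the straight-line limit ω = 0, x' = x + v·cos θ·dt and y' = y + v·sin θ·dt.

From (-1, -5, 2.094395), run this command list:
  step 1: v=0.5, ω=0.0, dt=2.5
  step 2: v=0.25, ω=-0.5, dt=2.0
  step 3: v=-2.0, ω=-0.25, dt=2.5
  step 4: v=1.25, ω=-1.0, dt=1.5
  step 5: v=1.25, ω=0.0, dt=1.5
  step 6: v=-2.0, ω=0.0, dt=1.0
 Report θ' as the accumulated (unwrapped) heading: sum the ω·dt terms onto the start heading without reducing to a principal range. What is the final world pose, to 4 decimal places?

step 1: θ'=2.0944 (straight) → pose (-1.6250, -3.9175, 2.0944)
step 2: θ'=1.0944 (R=-0.5000) → pose (-1.6363, -3.4382, 1.0944)
step 3: θ'=0.4694 (R=8.0000) → pose (-5.1267, -6.9042, 0.4694)
step 4: θ'=-1.0306 (R=-1.2500) → pose (-3.4893, -7.3762, -1.0306)
step 5: θ'=-1.0306 (straight) → pose (-2.5250, -8.9842, -1.0306)
step 6: θ'=-1.0306 (straight) → pose (-3.5536, -7.2690, -1.0306)

(-3.5536, -7.2690, -1.0306)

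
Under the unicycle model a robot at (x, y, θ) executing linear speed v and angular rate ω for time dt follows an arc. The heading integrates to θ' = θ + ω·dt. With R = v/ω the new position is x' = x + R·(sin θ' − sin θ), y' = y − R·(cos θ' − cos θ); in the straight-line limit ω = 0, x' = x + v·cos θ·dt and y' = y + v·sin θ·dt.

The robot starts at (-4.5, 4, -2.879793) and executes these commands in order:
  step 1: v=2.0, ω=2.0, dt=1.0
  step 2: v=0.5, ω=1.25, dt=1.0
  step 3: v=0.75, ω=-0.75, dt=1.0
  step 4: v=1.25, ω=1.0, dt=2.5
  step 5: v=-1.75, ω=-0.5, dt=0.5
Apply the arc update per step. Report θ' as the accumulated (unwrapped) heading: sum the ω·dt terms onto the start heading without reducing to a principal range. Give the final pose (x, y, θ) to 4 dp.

(-1.9375, 3.2936, 1.8702)

step 1: θ'=-0.8798 (R=1.0000) → pose (-5.0118, 2.3968, -0.8798)
step 2: θ'=0.3702 (R=0.4000) → pose (-4.5588, 2.2788, 0.3702)
step 3: θ'=-0.3798 (R=-1.0000) → pose (-3.8263, 2.2753, -0.3798)
step 4: θ'=2.1202 (R=1.2500) → pose (-2.2968, 4.0889, 2.1202)
step 5: θ'=1.8702 (R=3.5000) → pose (-1.9375, 3.2936, 1.8702)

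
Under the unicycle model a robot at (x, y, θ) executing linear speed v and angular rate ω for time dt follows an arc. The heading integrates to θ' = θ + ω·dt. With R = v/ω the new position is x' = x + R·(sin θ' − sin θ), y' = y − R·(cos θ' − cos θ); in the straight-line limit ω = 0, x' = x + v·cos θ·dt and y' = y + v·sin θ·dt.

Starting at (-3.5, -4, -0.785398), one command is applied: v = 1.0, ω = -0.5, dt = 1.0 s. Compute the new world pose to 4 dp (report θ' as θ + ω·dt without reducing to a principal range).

θ' = -0.7854 + -0.5·1.0 = -1.2854
R = v/ω = 1.0/-0.5 = -2.0000
x' = -3.5 + -2.0000·(sin -1.2854 − sin -0.7854) = -2.9951
y' = -4 − -2.0000·(cos -1.2854 − cos -0.7854) = -4.8511

(-2.9951, -4.8511, -1.2854)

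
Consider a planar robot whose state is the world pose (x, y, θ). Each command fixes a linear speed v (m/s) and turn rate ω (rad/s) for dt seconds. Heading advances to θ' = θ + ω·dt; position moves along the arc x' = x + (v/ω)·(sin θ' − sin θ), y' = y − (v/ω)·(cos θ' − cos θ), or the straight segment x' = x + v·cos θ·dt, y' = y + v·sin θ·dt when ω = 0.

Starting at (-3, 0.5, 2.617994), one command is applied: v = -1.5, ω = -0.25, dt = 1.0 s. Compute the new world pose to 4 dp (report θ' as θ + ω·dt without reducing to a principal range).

(-1.8077, -0.4037, 2.3680)

θ' = 2.6180 + -0.25·1.0 = 2.3680
R = v/ω = -1.5/-0.25 = 6.0000
x' = -3 + 6.0000·(sin 2.3680 − sin 2.6180) = -1.8077
y' = 0.5 − 6.0000·(cos 2.3680 − cos 2.6180) = -0.4037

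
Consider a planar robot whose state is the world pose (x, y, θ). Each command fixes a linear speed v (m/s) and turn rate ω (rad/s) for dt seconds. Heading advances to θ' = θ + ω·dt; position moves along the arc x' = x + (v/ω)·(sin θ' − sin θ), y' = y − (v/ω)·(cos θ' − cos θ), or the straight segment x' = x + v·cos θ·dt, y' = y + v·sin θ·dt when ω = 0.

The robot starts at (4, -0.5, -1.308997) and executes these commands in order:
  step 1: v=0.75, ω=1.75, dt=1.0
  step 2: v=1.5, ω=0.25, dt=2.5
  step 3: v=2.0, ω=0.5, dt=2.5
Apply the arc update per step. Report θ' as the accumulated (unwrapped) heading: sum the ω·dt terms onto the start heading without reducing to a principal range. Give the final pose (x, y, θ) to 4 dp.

(6.7262, 6.3945, 2.3160)

step 1: θ'=0.4410 (R=0.4286) → pose (4.5969, -0.7766, 0.4410)
step 2: θ'=1.0660 (R=6.0000) → pose (7.2875, 1.7475, 1.0660)
step 3: θ'=2.3160 (R=4.0000) → pose (6.7262, 6.3945, 2.3160)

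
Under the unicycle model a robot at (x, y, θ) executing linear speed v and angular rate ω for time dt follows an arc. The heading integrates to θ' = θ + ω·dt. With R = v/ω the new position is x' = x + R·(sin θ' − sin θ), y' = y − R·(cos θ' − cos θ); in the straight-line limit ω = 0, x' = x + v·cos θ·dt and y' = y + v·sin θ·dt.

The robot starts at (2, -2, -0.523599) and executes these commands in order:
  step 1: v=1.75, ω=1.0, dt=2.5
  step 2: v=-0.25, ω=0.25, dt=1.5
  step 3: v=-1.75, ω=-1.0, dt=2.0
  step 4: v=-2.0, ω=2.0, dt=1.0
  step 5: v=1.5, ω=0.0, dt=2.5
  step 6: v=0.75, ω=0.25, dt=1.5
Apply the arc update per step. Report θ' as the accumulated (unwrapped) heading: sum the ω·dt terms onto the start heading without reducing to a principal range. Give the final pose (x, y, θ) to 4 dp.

(0.1239, -1.3219, 2.7264)

step 1: θ'=1.9764 (R=1.7500) → pose (4.4830, 0.2060, 1.9764)
step 2: θ'=2.3514 (R=-1.0000) → pose (4.6914, -0.1031, 2.3514)
step 3: θ'=0.3514 (R=1.7500) → pose (4.0504, -2.9776, 0.3514)
step 4: θ'=2.3514 (R=-1.0000) → pose (3.6841, -4.6202, 2.3514)
step 5: θ'=2.3514 (straight) → pose (1.0452, -1.9559, 2.3514)
step 6: θ'=2.7264 (R=3.0000) → pose (0.1239, -1.3219, 2.7264)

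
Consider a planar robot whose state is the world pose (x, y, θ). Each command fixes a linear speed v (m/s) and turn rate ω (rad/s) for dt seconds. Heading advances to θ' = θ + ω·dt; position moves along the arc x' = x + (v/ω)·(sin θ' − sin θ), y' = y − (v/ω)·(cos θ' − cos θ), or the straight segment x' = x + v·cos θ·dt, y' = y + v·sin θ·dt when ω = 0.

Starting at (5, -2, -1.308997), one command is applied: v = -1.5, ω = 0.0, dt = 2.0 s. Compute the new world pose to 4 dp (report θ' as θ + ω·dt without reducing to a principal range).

θ' = -1.3090 + 0.0·2.0 = -1.3090
ω = 0 → straight: x' = 5 + -1.5·cos(-1.3090)·2.0 = 4.2235
y' = -2 + -1.5·sin(-1.3090)·2.0 = 0.8978

(4.2235, 0.8978, -1.3090)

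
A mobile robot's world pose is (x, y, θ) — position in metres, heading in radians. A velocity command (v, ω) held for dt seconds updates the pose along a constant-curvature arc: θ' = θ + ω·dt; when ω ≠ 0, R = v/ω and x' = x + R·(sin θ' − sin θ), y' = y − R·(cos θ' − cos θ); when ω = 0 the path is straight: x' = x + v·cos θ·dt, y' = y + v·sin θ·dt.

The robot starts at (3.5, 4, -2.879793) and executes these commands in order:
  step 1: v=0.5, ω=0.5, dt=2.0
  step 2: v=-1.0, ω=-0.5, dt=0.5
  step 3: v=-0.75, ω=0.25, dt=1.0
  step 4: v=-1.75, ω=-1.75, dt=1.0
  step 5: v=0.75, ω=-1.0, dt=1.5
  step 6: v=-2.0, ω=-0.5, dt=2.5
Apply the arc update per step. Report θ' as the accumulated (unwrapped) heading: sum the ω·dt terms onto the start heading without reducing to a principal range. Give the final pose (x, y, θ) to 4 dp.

step 1: θ'=-1.8798 (R=1.0000) → pose (2.8062, 3.3382, -1.8798)
step 2: θ'=-2.1298 (R=2.0000) → pose (3.0159, 3.7906, -2.1298)
step 3: θ'=-1.8798 (R=-3.0000) → pose (3.3304, 4.4693, -1.8798)
step 4: θ'=-3.6298 (R=1.0000) → pose (4.7521, 5.0484, -3.6298)
step 5: θ'=-5.1298 (R=-0.7500) → pose (4.4183, 6.0148, -5.1298)
step 6: θ'=-6.3798 (R=4.0000) → pose (0.3759, 3.6550, -6.3798)

(0.3759, 3.6550, -6.3798)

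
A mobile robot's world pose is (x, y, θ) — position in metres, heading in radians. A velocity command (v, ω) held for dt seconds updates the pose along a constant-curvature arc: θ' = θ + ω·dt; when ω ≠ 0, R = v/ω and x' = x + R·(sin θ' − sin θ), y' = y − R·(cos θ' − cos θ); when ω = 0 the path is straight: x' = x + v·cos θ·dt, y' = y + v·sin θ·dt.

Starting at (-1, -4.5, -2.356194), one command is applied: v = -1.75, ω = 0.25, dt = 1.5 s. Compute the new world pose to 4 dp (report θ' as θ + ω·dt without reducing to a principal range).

(0.4690, -2.3431, -1.9812)

θ' = -2.3562 + 0.25·1.5 = -1.9812
R = v/ω = -1.75/0.25 = -7.0000
x' = -1 + -7.0000·(sin -1.9812 − sin -2.3562) = 0.4690
y' = -4.5 − -7.0000·(cos -1.9812 − cos -2.3562) = -2.3431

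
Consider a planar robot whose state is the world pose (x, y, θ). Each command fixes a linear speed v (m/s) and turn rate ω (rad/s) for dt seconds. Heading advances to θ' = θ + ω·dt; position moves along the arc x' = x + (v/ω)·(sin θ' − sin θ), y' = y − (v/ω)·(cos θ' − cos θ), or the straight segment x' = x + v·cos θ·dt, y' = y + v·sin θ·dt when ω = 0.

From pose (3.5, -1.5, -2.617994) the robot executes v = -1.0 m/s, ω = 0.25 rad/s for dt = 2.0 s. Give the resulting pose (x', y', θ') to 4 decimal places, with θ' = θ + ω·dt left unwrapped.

(4.9159, -0.1171, -2.1180)

θ' = -2.6180 + 0.25·2.0 = -2.1180
R = v/ω = -1.0/0.25 = -4.0000
x' = 3.5 + -4.0000·(sin -2.1180 − sin -2.6180) = 4.9159
y' = -1.5 − -4.0000·(cos -2.1180 − cos -2.6180) = -0.1171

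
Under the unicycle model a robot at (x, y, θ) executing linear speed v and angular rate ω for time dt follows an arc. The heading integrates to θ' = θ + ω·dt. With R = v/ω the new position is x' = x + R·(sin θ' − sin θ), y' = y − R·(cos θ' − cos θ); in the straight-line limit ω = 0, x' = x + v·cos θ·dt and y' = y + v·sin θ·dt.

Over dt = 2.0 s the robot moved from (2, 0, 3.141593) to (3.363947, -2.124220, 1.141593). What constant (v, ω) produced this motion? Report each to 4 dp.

Δθ = 1.141593 − 3.141593 = -2.000000
ω = Δθ/dt = -2.000000/2.0 = -1.0000
R = −Δy/(cos θ' − cos θ) = 1.5000
v = R·ω = 1.5000·-1.0000 = -1.5000

v = -1.5000, ω = -1.0000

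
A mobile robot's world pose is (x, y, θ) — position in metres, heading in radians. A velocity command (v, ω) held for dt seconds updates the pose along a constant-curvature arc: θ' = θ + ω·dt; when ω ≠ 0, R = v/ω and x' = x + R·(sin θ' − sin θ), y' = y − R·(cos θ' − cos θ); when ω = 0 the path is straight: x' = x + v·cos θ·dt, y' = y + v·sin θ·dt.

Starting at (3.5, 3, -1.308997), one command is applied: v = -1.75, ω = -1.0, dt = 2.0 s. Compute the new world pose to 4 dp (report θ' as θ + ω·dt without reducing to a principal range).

(5.4820, 5.1785, -3.3090)

θ' = -1.3090 + -1.0·2.0 = -3.3090
R = v/ω = -1.75/-1.0 = 1.7500
x' = 3.5 + 1.7500·(sin -3.3090 − sin -1.3090) = 5.4820
y' = 3 − 1.7500·(cos -3.3090 − cos -1.3090) = 5.1785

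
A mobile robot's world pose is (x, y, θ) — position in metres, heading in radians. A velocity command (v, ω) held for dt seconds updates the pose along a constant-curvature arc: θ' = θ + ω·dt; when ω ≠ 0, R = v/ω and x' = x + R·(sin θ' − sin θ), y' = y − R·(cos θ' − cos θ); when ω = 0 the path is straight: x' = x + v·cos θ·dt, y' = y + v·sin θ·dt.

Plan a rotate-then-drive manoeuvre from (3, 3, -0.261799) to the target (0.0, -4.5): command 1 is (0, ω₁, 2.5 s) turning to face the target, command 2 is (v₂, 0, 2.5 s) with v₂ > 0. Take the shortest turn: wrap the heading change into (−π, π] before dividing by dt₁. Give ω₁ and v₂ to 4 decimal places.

ω₁ = -0.6758, v₂ = 3.2311

heading to target = atan2(-4.5−3, 0−3) = -1.9513
Δθ = wrap(-1.9513 − -0.2618) = -1.6895; ω₁ = Δθ/dt₁ = -0.6758
distance = √((0−3)² + (-4.5−3)²) = 8.0777; v₂ = distance/dt₂ = 3.2311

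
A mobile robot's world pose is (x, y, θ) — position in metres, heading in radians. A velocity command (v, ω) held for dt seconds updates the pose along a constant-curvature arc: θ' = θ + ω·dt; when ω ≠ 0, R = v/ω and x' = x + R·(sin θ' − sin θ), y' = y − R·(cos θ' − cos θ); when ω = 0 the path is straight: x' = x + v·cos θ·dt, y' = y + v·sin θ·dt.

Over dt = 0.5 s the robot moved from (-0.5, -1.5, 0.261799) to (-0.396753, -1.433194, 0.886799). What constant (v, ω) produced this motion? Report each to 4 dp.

v = 0.2500, ω = 1.2500

Δθ = 0.886799 − 0.261799 = 0.625000
ω = Δθ/dt = 0.625000/0.5 = 1.2500
R = Δx/(sin θ' − sin θ) = 0.2000
v = R·ω = 0.2000·1.2500 = 0.2500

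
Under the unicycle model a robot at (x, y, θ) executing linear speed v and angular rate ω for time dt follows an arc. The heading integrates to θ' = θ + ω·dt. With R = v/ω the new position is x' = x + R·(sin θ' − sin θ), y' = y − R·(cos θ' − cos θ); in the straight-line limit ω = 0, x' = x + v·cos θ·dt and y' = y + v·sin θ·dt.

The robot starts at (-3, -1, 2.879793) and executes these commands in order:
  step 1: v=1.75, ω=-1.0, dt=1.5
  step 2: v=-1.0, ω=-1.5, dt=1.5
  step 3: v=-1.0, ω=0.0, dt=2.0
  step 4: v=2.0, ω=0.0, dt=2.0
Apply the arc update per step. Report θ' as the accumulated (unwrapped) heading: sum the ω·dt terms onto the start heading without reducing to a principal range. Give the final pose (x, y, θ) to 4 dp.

step 1: θ'=1.3798 (R=-1.7500) → pose (-4.2652, 1.0226, 1.3798)
step 2: θ'=-0.8702 (R=0.6667) → pose (-5.4294, 0.7194, -0.8702)
step 3: θ'=-0.8702 (straight) → pose (-6.7188, 2.2483, -0.8702)
step 4: θ'=-0.8702 (straight) → pose (-4.1401, -0.8095, -0.8702)

(-4.1401, -0.8095, -0.8702)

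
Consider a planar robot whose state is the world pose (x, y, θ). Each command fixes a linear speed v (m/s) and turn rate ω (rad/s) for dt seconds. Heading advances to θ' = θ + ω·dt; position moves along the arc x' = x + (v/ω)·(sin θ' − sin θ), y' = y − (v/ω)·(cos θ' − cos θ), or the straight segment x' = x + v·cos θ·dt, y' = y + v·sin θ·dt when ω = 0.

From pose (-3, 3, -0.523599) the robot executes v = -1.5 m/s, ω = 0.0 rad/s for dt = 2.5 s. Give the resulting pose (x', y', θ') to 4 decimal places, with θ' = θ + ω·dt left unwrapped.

(-6.2476, 4.8750, -0.5236)

θ' = -0.5236 + 0.0·2.5 = -0.5236
ω = 0 → straight: x' = -3 + -1.5·cos(-0.5236)·2.5 = -6.2476
y' = 3 + -1.5·sin(-0.5236)·2.5 = 4.8750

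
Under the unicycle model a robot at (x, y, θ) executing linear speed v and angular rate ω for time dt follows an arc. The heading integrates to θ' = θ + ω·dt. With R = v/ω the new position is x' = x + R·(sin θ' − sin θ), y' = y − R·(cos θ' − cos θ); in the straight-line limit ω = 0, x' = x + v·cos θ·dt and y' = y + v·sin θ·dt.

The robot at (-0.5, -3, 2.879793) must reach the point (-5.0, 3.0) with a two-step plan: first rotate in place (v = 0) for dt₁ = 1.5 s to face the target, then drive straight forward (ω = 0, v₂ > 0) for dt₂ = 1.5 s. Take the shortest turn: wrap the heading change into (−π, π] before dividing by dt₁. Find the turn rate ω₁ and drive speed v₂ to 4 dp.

ω₁ = -0.4437, v₂ = 5.0000

heading to target = atan2(3−-3, -5−-0.5) = 2.2143
Δθ = wrap(2.2143 − 2.8798) = -0.6655; ω₁ = Δθ/dt₁ = -0.4437
distance = √((-5−-0.5)² + (3−-3)²) = 7.5000; v₂ = distance/dt₂ = 5.0000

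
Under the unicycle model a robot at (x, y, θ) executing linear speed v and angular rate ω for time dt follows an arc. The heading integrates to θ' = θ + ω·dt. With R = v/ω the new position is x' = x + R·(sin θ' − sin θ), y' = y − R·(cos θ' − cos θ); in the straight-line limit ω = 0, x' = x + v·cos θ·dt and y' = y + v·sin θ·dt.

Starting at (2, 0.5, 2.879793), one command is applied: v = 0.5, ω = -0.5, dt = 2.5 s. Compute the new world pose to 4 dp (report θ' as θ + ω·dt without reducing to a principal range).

θ' = 2.8798 + -0.5·2.5 = 1.6298
R = v/ω = 0.5/-0.5 = -1.0000
x' = 2 + -1.0000·(sin 1.6298 − sin 2.8798) = 1.2606
y' = 0.5 − -1.0000·(cos 1.6298 − cos 2.8798) = 1.4070

(1.2606, 1.4070, 1.6298)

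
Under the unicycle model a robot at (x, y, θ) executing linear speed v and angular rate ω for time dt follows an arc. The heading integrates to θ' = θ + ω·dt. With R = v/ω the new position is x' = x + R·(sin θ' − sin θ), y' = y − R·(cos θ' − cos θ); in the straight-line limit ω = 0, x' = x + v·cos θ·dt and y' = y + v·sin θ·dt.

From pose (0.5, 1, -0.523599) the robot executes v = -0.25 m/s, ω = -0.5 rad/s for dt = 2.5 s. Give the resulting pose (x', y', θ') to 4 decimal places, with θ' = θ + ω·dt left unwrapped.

θ' = -0.5236 + -0.5·2.5 = -1.7736
R = v/ω = -0.25/-0.5 = 0.5000
x' = 0.5 + 0.5000·(sin -1.7736 − sin -0.5236) = 0.2602
y' = 1 − 0.5000·(cos -1.7736 − cos -0.5236) = 1.5337

(0.2602, 1.5337, -1.7736)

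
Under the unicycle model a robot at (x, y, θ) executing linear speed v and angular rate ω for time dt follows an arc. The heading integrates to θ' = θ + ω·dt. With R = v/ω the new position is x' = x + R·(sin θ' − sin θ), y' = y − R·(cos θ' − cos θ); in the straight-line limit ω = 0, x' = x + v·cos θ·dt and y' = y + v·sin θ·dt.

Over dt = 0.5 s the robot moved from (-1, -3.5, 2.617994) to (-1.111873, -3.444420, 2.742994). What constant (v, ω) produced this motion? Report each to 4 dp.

Δθ = 2.742994 − 2.617994 = 0.125000
ω = Δθ/dt = 0.125000/0.5 = 0.2500
R = Δx/(sin θ' − sin θ) = 1.0000
v = R·ω = 1.0000·0.2500 = 0.2500

v = 0.2500, ω = 0.2500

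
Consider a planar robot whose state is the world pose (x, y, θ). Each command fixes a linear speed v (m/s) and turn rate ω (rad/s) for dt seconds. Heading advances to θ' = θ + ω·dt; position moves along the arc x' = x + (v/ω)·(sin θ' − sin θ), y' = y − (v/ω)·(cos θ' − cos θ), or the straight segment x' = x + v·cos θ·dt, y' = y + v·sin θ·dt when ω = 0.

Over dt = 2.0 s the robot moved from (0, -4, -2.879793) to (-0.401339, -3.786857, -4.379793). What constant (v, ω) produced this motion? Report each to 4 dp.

Δθ = -4.379793 − -2.879793 = -1.500000
ω = Δθ/dt = -1.500000/2.0 = -0.7500
R = Δx/(sin θ' − sin θ) = -0.3333
v = R·ω = -0.3333·-0.7500 = 0.2500

v = 0.2500, ω = -0.7500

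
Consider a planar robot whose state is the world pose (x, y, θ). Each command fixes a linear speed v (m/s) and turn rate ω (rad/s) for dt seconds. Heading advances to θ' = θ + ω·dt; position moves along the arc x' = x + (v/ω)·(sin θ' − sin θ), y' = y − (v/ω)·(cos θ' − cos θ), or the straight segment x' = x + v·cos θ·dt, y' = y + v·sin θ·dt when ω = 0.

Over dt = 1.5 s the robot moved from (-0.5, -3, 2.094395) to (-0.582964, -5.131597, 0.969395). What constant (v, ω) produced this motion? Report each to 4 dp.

Δθ = 0.969395 − 2.094395 = -1.125000
ω = Δθ/dt = -1.125000/1.5 = -0.7500
R = −Δy/(cos θ' − cos θ) = 2.0000
v = R·ω = 2.0000·-0.7500 = -1.5000

v = -1.5000, ω = -0.7500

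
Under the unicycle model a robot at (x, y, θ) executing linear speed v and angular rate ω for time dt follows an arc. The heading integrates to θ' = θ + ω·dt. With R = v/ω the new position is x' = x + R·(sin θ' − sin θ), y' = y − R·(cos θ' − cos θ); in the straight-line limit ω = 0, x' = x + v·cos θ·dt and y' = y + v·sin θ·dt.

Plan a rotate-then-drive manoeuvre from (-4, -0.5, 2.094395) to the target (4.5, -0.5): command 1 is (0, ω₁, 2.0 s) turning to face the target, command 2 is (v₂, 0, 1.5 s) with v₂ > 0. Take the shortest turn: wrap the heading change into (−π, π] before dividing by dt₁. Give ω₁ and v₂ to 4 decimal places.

ω₁ = -1.0472, v₂ = 5.6667

heading to target = atan2(-0.5−-0.5, 4.5−-4) = 0.0000
Δθ = wrap(0.0000 − 2.0944) = -2.0944; ω₁ = Δθ/dt₁ = -1.0472
distance = √((4.5−-4)² + (-0.5−-0.5)²) = 8.5000; v₂ = distance/dt₂ = 5.6667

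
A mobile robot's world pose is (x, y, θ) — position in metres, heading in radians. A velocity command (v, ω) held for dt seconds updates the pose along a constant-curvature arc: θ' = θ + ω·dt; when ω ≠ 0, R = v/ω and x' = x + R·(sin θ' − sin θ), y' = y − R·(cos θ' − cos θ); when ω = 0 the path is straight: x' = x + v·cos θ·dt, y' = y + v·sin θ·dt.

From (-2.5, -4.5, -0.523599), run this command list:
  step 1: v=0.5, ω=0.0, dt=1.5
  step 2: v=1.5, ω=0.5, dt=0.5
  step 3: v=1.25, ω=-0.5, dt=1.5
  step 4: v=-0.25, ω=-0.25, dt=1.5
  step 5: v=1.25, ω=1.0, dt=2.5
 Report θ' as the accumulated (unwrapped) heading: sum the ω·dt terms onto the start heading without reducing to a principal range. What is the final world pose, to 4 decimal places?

(2.5135, -6.2739, 1.1014)

step 1: θ'=-0.5236 (straight) → pose (-1.8505, -4.8750, -0.5236)
step 2: θ'=-0.2736 (R=3.0000) → pose (-1.1611, -5.1653, -0.2736)
step 3: θ'=-1.0236 (R=-2.5000) → pose (0.2984, -6.2716, -1.0236)
step 4: θ'=-1.3986 (R=1.0000) → pose (0.1672, -5.9227, -1.3986)
step 5: θ'=1.1014 (R=1.2500) → pose (2.5135, -6.2739, 1.1014)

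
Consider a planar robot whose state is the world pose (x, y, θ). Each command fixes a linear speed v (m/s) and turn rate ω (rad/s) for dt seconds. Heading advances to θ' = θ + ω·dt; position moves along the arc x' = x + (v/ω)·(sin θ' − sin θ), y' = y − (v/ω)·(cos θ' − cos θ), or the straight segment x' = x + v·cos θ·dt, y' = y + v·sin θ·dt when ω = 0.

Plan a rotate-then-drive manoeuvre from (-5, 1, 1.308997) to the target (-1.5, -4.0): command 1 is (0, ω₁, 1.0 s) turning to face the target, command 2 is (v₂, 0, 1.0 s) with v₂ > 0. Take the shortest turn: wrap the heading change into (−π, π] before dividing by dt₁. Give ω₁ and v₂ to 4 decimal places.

heading to target = atan2(-4−1, -1.5−-5) = -0.9601
Δθ = wrap(-0.9601 − 1.3090) = -2.2691; ω₁ = Δθ/dt₁ = -2.2691
distance = √((-1.5−-5)² + (-4−1)²) = 6.1033; v₂ = distance/dt₂ = 6.1033

ω₁ = -2.2691, v₂ = 6.1033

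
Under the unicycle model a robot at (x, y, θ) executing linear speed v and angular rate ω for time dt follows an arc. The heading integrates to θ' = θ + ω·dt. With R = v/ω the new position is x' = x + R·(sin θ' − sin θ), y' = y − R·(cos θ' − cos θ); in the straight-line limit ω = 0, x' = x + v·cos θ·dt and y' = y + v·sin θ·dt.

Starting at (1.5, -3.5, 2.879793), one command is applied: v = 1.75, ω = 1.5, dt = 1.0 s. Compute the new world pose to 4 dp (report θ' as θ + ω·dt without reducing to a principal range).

(0.0953, -4.2460, 4.3798)

θ' = 2.8798 + 1.5·1.0 = 4.3798
R = v/ω = 1.75/1.5 = 1.1667
x' = 1.5 + 1.1667·(sin 4.3798 − sin 2.8798) = 0.0953
y' = -3.5 − 1.1667·(cos 4.3798 − cos 2.8798) = -4.2460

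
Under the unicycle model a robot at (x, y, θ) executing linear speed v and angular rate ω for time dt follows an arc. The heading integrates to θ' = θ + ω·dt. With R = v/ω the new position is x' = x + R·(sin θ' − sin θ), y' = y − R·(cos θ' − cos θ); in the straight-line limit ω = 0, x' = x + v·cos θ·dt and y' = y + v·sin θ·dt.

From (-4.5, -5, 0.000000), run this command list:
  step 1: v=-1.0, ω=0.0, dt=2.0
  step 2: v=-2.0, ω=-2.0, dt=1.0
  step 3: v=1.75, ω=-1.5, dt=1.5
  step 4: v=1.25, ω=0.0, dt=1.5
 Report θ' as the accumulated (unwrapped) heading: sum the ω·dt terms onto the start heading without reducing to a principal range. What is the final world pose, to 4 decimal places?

(-10.3507, -1.9407, -4.2500)

step 1: θ'=0.0000 (straight) → pose (-6.5000, -5.0000, 0.0000)
step 2: θ'=-2.0000 (R=1.0000) → pose (-7.4093, -3.5839, -2.0000)
step 3: θ'=-4.2500 (R=-1.1667) → pose (-9.5143, -3.6188, -4.2500)
step 4: θ'=-4.2500 (straight) → pose (-10.3507, -1.9407, -4.2500)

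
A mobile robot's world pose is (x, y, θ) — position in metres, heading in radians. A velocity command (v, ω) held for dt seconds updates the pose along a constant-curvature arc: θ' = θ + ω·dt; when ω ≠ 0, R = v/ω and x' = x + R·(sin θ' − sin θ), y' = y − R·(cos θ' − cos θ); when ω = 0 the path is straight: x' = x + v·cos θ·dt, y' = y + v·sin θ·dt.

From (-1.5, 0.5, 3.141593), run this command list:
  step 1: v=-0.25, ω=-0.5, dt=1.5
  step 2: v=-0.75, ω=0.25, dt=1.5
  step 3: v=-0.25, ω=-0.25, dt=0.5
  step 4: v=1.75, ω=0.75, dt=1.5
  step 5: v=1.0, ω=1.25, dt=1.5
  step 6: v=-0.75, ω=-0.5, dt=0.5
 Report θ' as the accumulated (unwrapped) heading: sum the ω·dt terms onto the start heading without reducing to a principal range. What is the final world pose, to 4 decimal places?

(-2.8639, -1.4692, 5.3916)

step 1: θ'=2.3916 (R=0.5000) → pose (-1.1592, 0.3658, 2.3916)
step 2: θ'=2.7666 (R=-3.0000) → pose (-0.2131, -0.2306, 2.7666)
step 3: θ'=2.6416 (R=1.0000) → pose (-0.0999, -0.2835, 2.6416)
step 4: θ'=3.7666 (R=2.3333) → pose (-2.5838, -0.4390, 3.7666)
step 5: θ'=5.6416 (R=0.8000) → pose (-2.5945, -1.7287, 5.6416)
step 6: θ'=5.3916 (R=1.5000) → pose (-2.8639, -1.4692, 5.3916)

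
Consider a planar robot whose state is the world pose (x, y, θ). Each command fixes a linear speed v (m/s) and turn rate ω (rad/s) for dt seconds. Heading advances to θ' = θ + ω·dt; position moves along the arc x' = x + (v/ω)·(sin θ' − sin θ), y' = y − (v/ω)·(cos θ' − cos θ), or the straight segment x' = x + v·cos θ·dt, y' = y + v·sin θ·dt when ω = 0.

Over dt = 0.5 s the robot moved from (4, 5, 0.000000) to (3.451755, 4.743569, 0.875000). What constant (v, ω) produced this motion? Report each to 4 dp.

Δθ = 0.875000 − 0.000000 = 0.875000
ω = Δθ/dt = 0.875000/0.5 = 1.7500
R = Δx/(sin θ' − sin θ) = -0.7143
v = R·ω = -0.7143·1.7500 = -1.2500

v = -1.2500, ω = 1.7500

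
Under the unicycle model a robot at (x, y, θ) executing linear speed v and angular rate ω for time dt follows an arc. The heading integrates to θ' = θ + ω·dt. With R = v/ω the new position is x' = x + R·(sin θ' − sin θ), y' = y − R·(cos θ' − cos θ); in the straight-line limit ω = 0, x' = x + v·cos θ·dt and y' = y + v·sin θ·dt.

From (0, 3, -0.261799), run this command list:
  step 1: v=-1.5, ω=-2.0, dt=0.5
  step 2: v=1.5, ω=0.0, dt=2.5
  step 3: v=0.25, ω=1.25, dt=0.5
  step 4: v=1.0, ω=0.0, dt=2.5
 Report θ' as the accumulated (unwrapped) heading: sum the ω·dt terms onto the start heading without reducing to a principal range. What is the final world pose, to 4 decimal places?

(2.7016, -1.6626, -0.6368)

step 1: θ'=-1.2618 (R=0.7500) → pose (-0.5204, 3.4964, -1.2618)
step 2: θ'=-1.2618 (straight) → pose (0.6200, -0.0760, -1.2618)
step 3: θ'=-0.6368 (R=0.2000) → pose (0.6916, -0.1760, -0.6368)
step 4: θ'=-0.6368 (straight) → pose (2.7016, -1.6626, -0.6368)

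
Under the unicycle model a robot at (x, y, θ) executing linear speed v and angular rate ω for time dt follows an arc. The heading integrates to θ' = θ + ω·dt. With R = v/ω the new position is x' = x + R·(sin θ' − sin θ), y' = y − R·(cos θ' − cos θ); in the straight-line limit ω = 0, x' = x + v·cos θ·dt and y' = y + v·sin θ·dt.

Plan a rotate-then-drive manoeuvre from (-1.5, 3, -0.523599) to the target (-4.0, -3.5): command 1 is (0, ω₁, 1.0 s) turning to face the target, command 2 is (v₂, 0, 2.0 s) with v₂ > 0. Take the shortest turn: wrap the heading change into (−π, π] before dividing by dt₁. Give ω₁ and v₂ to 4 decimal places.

heading to target = atan2(-3.5−3, -4−-1.5) = -1.9380
Δθ = wrap(-1.9380 − -0.5236) = -1.4144; ω₁ = Δθ/dt₁ = -1.4144
distance = √((-4−-1.5)² + (-3.5−3)²) = 6.9642; v₂ = distance/dt₂ = 3.4821

ω₁ = -1.4144, v₂ = 3.4821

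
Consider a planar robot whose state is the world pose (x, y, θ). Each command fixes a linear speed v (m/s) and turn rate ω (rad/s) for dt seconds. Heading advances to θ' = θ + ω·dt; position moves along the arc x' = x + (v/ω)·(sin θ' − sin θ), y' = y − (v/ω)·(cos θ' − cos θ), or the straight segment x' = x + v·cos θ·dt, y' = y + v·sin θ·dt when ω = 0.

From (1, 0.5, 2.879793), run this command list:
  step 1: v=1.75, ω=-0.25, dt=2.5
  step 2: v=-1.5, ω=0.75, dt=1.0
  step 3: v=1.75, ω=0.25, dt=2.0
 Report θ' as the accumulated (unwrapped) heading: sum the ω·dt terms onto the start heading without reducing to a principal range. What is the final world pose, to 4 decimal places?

step 1: θ'=2.2548 (R=-7.0000) → pose (-2.6136, 2.8382, 2.2548)
step 2: θ'=3.0048 (R=-2.0000) → pose (-1.3363, 2.1207, 3.0048)
step 3: θ'=3.5048 (R=7.0000) → pose (-4.7778, 1.7294, 3.5048)

(-4.7778, 1.7294, 3.5048)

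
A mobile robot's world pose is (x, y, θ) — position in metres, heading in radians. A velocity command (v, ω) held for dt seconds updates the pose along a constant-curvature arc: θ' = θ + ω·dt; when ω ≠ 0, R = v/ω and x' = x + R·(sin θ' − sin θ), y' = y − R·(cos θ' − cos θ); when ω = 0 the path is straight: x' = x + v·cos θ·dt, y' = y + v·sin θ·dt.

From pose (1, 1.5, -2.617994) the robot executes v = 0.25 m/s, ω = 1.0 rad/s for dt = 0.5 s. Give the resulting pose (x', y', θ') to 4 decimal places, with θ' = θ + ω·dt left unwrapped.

θ' = -2.6180 + 1.0·0.5 = -2.1180
R = v/ω = 0.25/1.0 = 0.2500
x' = 1 + 0.2500·(sin -2.1180 − sin -2.6180) = 0.9115
y' = 1.5 − 0.2500·(cos -2.1180 − cos -2.6180) = 1.4136

(0.9115, 1.4136, -2.1180)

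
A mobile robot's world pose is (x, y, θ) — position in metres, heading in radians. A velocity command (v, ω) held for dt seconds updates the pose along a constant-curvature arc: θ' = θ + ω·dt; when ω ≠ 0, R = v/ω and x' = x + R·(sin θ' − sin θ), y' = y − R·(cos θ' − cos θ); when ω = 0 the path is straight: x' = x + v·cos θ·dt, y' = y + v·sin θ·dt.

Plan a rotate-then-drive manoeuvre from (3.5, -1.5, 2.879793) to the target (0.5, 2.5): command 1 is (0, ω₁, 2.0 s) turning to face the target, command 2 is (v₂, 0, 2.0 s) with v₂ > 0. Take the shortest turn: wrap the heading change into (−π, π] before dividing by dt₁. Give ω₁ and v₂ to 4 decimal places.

heading to target = atan2(2.5−-1.5, 0.5−3.5) = 2.2143
Δθ = wrap(2.2143 − 2.8798) = -0.6655; ω₁ = Δθ/dt₁ = -0.3327
distance = √((0.5−3.5)² + (2.5−-1.5)²) = 5.0000; v₂ = distance/dt₂ = 2.5000

ω₁ = -0.3327, v₂ = 2.5000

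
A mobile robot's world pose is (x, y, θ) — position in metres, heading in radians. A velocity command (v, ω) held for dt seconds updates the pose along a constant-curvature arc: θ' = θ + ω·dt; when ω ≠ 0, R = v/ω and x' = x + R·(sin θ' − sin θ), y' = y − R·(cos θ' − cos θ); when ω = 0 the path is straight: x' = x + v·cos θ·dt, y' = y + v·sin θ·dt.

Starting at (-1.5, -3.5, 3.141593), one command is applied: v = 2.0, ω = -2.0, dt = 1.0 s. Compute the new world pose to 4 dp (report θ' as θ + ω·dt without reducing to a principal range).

(-2.4093, -2.0839, 1.1416)

θ' = 3.1416 + -2.0·1.0 = 1.1416
R = v/ω = 2.0/-2.0 = -1.0000
x' = -1.5 + -1.0000·(sin 1.1416 − sin 3.1416) = -2.4093
y' = -3.5 − -1.0000·(cos 1.1416 − cos 3.1416) = -2.0839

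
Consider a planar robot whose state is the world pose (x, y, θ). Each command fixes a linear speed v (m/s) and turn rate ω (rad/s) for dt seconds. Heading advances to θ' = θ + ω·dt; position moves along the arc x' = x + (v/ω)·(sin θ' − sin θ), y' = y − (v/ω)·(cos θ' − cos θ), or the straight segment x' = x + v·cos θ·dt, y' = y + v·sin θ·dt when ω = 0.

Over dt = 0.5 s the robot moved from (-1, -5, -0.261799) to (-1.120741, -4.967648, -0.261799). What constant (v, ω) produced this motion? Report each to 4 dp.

v = -0.2500, ω = 0.0000

Δθ = -0.261799 − -0.261799 = 0.000000
ω = Δθ/dt = 0.000000/0.5 = 0.0000
ω = 0 → v = (Δx·cos θ + Δy·sin θ)/dt = -0.2500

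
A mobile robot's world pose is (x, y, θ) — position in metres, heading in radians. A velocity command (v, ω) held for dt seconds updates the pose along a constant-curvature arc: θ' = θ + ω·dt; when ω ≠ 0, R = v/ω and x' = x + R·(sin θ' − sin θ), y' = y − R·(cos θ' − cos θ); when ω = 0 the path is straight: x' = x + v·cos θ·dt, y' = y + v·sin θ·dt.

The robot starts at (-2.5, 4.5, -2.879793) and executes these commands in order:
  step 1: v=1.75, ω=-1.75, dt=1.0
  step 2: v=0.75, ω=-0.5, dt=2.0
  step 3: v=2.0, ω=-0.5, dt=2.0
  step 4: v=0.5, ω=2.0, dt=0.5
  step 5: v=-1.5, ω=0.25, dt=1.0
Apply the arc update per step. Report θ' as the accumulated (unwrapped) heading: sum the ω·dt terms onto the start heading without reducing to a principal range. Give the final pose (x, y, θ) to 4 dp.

step 1: θ'=-4.6298 (R=-1.0000) → pose (-3.7554, 5.3834, -4.6298)
step 2: θ'=-5.6298 (R=-1.5000) → pose (-3.1723, 6.6982, -5.6298)
step 3: θ'=-6.6298 (R=-4.0000) → pose (0.6180, 7.2842, -6.6298)
step 4: θ'=-5.6298 (R=0.2500) → pose (0.8549, 7.3209, -5.6298)
step 5: θ'=-5.3798 (R=-6.0000) → pose (-0.2104, 6.2704, -5.3798)

(-0.2104, 6.2704, -5.3798)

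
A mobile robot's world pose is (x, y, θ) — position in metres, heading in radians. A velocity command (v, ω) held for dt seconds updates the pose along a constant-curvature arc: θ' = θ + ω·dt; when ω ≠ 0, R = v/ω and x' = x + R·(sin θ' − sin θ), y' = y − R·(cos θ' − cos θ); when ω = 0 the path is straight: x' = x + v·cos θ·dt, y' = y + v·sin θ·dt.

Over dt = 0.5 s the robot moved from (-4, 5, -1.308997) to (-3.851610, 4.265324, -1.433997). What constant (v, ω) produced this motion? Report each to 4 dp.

Δθ = -1.433997 − -1.308997 = -0.125000
ω = Δθ/dt = -0.125000/0.5 = -0.2500
R = −Δy/(cos θ' − cos θ) = -6.0000
v = R·ω = -6.0000·-0.2500 = 1.5000

v = 1.5000, ω = -0.2500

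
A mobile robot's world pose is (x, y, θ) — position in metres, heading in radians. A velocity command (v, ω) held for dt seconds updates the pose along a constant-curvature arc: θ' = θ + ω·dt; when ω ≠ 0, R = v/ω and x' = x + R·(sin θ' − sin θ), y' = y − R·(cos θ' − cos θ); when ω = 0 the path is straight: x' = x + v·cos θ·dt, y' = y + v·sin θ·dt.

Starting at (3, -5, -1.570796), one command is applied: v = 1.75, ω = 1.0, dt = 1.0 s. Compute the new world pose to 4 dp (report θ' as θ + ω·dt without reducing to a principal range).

θ' = -1.5708 + 1.0·1.0 = -0.5708
R = v/ω = 1.75/1.0 = 1.7500
x' = 3 + 1.7500·(sin -0.5708 − sin -1.5708) = 3.8045
y' = -5 − 1.7500·(cos -0.5708 − cos -1.5708) = -6.4726

(3.8045, -6.4726, -0.5708)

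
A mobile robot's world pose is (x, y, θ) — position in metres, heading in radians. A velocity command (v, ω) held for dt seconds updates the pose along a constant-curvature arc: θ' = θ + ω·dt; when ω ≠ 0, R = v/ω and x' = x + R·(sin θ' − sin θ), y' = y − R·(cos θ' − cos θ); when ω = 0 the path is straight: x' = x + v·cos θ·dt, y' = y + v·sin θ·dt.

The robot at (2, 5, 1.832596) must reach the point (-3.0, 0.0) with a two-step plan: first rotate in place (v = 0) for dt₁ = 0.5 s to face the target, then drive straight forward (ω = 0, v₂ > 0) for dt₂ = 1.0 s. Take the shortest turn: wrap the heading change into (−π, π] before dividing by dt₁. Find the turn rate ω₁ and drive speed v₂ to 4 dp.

heading to target = atan2(0−5, -3−2) = -2.3562
Δθ = wrap(-2.3562 − 1.8326) = 2.0944; ω₁ = Δθ/dt₁ = 4.1888
distance = √((-3−2)² + (0−5)²) = 7.0711; v₂ = distance/dt₂ = 7.0711

ω₁ = 4.1888, v₂ = 7.0711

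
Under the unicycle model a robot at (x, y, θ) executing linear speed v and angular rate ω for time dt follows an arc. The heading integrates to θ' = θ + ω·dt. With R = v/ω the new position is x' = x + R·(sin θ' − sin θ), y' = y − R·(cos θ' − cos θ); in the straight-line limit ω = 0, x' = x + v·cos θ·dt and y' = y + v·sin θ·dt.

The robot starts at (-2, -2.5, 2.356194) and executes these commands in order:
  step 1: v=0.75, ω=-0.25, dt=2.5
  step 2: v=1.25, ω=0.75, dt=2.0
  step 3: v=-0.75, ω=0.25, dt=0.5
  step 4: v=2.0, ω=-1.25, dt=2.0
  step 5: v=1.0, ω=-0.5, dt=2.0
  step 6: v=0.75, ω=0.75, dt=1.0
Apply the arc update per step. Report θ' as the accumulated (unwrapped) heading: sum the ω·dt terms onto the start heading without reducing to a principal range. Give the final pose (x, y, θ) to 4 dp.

step 1: θ'=1.7312 (R=-3.0000) → pose (-2.8402, -0.8578, 1.7312)
step 2: θ'=3.2312 (R=1.6667) → pose (-4.6346, 0.5360, 3.2312)
step 3: θ'=3.3562 (R=-3.0000) → pose (-4.2641, 0.5928, 3.3562)
step 4: θ'=0.8562 (R=-1.6000) → pose (-5.8134, 3.2046, 0.8562)
step 5: θ'=-0.1438 (R=-2.0000) → pose (-4.0161, 3.8733, -0.1438)
step 6: θ'=0.6062 (R=1.0000) → pose (-3.3031, 4.0411, 0.6062)

(-3.3031, 4.0411, 0.6062)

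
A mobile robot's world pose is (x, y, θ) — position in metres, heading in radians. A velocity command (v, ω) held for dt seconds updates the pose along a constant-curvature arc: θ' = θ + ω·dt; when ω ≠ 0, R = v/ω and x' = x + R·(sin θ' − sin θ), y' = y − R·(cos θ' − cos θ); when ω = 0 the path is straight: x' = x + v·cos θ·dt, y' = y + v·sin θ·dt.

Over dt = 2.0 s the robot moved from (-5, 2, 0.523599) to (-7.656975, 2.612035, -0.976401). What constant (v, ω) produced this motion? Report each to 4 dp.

Δθ = -0.976401 − 0.523599 = -1.500000
ω = Δθ/dt = -1.500000/2.0 = -0.7500
R = Δx/(sin θ' − sin θ) = 2.0000
v = R·ω = 2.0000·-0.7500 = -1.5000

v = -1.5000, ω = -0.7500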